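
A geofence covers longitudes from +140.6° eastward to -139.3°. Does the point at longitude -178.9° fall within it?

Yes

Band width going east from +140.6° to -139.3°: ((-139.3 − 140.6) mod 360) = 80.1°.
Offset of -178.9° east of the west edge: ((-178.9 − 140.6) mod 360) = 40.5°.
40.5° ≤ 80.1° ⇒ inside.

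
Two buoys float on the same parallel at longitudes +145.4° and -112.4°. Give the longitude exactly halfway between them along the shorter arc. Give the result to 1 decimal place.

Signed shortest Δλ from +145.4° to -112.4° is +102.2°.
Midpoint longitude = +145.4° + (+102.2°)/2 = +145.4° + 51.1° = +196.5°.
Normalise into (−180°, 180°]: -163.5°.
(The naïve average (+145.4 + -112.4)/2 = 16.5° is on the wrong side of the globe.)

-163.5°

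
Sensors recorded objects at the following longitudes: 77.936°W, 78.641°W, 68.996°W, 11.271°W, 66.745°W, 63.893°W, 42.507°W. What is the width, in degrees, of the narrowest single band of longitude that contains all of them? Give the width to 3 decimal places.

67.370°

Sort the longitudes: -78.641°, -77.936°, -68.996°, -66.745°, -63.893°, -42.507°, -11.271°.
Eastward gaps between consecutive values (wrapping around): 0.705°, 8.940°, 2.251°, 2.852°, 21.386°, 31.236°, 292.630°.
Largest gap = 292.630° ⇒ minimal covering band is its complement: 360° − 292.630° = 67.370°.
Band runs from -78.641° eastward to -11.271°.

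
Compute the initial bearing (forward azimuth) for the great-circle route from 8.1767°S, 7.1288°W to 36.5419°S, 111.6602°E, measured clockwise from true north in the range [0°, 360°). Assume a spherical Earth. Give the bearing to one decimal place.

132.5°

Δλ = 111.6602 − -7.1288 = 118.7890°.
θ = atan2( sin Δλ · cos φ₂ , cos φ₁ · sin φ₂ − sin φ₁ · cos φ₂ · cos Δλ )
  = atan2(0.70412, -0.64439) = 132.464° → normalised to [0°, 360°): 132.464°.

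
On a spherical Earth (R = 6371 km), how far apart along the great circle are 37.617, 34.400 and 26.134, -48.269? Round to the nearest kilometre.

Δλ = -48.269 − 34.400 = -82.669°.
Δφ = 26.134 − 37.617 = -11.483°.
a = sin²(Δφ/2) + cos φ₁ · cos φ₂ · sin²(Δλ/2) = 0.320202.
c = 2·atan2(√a, √(1−a)) = 1.20296 rad → d = 6371·c ≈ 7664.07 km.

7664 km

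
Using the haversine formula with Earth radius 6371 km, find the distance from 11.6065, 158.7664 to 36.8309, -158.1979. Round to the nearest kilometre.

5124 km

Δλ = -158.1979 − 158.7664 = -316.9643°; wrapped into (−180°, 180°]: 43.0357°.
Δφ = 36.8309 − 11.6065 = 25.2244°.
a = sin²(Δφ/2) + cos φ₁ · cos φ₂ · sin²(Δλ/2) = 0.153159.
c = 2·atan2(√a, √(1−a)) = 0.80421 rad → d = 6371·c ≈ 5123.60 km.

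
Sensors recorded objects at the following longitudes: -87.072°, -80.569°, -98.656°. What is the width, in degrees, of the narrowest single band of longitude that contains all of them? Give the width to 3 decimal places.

Sort the longitudes: -98.656°, -87.072°, -80.569°.
Eastward gaps between consecutive values (wrapping around): 11.584°, 6.503°, 341.913°.
Largest gap = 341.913° ⇒ minimal covering band is its complement: 360° − 341.913° = 18.087°.
Band runs from -98.656° eastward to -80.569°.

18.087°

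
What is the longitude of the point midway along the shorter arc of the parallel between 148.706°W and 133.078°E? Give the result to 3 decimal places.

172.186°E

Signed shortest Δλ from -148.706° to +133.078° is -78.216°.
Midpoint longitude = -148.706° + (-78.216°)/2 = -148.706° − 39.108° = -187.814°.
Normalise into (−180°, 180°]: +172.186°.
(The naïve average (-148.706 + +133.078)/2 = -7.814° is on the wrong side of the globe.)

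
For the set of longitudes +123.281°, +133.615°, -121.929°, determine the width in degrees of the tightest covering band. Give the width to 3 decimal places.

114.790°

Sort the longitudes: -121.929°, +123.281°, +133.615°.
Eastward gaps between consecutive values (wrapping around): 245.210°, 10.334°, 104.456°.
Largest gap = 245.210° ⇒ minimal covering band is its complement: 360° − 245.210° = 114.790°.
Band runs from +123.281° eastward to -121.929°, crossing the antimeridian.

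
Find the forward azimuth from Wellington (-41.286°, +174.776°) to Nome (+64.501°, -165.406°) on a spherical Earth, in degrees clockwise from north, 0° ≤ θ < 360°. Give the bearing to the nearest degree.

9°

Δλ = -165.406 − 174.776 = -340.182°; wrapped into (−180°, 180°]: 19.818°.
θ = atan2( sin Δλ · cos φ₂ , cos φ₁ · sin φ₂ − sin φ₁ · cos φ₂ · cos Δλ )
  = atan2(0.14595, 0.94546) = 8.776° → normalised to [0°, 360°): 8.776°.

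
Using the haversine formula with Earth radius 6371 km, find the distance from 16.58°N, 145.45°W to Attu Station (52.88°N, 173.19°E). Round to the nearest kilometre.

Δλ = 173.19 − -145.45 = 318.64°; wrapped into (−180°, 180°]: -41.36°.
Δφ = 52.88 − 16.58 = 36.30°.
a = sin²(Δφ/2) + cos φ₁ · cos φ₂ · sin²(Δλ/2) = 0.169170.
c = 2·atan2(√a, √(1−a)) = 0.84776 rad → d = 6371·c ≈ 5401.11 km.

5401 km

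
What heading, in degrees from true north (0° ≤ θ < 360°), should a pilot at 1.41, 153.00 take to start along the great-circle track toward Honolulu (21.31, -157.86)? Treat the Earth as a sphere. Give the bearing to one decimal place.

63.7°

Δλ = -157.86 − 153.00 = -310.86°; wrapped into (−180°, 180°]: 49.14°.
θ = atan2( sin Δλ · cos φ₂ , cos φ₁ · sin φ₂ − sin φ₁ · cos φ₂ · cos Δλ )
  = atan2(0.70460, 0.34831) = 63.695° → normalised to [0°, 360°): 63.695°.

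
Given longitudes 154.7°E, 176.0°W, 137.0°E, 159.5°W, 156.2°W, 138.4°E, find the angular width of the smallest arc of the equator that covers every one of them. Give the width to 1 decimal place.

66.8°

Sort the longitudes: -176.0°, -159.5°, -156.2°, +137.0°, +138.4°, +154.7°.
Eastward gaps between consecutive values (wrapping around): 16.5°, 3.3°, 293.2°, 1.4°, 16.3°, 29.3°.
Largest gap = 293.2° ⇒ minimal covering band is its complement: 360° − 293.2° = 66.8°.
Band runs from +137.0° eastward to -156.2°, crossing the antimeridian.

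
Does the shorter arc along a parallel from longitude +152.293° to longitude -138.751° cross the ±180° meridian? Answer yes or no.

Yes

Naïve |-138.751 − 152.293| = 291.044° > 180°, so the shorter arc goes the other way round — across 180°.
Signed shortest Δλ = ((-138.751 − 152.293 + 180) mod 360) − 180 = 68.956°.
Going east by 68.956° from +152.293° passes through 180° before reaching -138.751°.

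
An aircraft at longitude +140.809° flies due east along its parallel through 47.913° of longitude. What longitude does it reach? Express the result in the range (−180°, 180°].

-171.278°

Start at +140.809°; shift +47.913° → +188.722°.
+188.722° lies outside (−180°, 180°]; subtract 360° → -171.278°.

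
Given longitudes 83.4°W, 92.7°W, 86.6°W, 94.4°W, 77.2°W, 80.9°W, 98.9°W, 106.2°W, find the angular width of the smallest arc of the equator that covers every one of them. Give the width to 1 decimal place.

Sort the longitudes: -106.2°, -98.9°, -94.4°, -92.7°, -86.6°, -83.4°, -80.9°, -77.2°.
Eastward gaps between consecutive values (wrapping around): 7.3°, 4.5°, 1.7°, 6.1°, 3.2°, 2.5°, 3.7°, 331.0°.
Largest gap = 331.0° ⇒ minimal covering band is its complement: 360° − 331.0° = 29.0°.
Band runs from -106.2° eastward to -77.2°.

29.0°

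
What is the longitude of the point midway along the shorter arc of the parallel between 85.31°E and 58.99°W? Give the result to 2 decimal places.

13.16°E

Signed shortest Δλ from +85.31° to -58.99° is -144.30°.
Midpoint longitude = +85.31° + (-144.30°)/2 = +85.31° − 72.15° = +13.16°.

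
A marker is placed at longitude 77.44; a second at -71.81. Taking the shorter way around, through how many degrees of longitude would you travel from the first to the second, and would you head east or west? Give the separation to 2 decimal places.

Raw difference: -71.81 − 77.44 = -149.25°.
Normalise into (−180°, 180°]: -149.25° stays -149.25°.
Negative ⇒ the second point lies to the west; separation 149.25°.

149.25° west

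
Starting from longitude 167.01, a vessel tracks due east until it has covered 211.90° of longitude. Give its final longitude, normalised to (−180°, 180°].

Start at +167.01°; shift +211.90° → +378.91°.
+378.91° lies outside (−180°, 180°]; subtract 360° → +18.91°.

+18.91°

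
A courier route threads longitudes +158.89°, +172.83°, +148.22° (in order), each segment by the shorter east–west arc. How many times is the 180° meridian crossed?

0

Leg 1: +158.89° → +172.83°, shortest Δλ = 13.94° (east) — does not cross 180°.
Leg 2: +172.83° → +148.22°, shortest Δλ = -24.61° (west) — does not cross 180°.
Total crossings: 0.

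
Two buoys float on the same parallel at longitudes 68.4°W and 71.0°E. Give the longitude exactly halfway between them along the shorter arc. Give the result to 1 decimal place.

1.3°E

Signed shortest Δλ from -68.4° to +71.0° is +139.4°.
Midpoint longitude = -68.4° + (+139.4°)/2 = -68.4° + 69.7° = +1.3°.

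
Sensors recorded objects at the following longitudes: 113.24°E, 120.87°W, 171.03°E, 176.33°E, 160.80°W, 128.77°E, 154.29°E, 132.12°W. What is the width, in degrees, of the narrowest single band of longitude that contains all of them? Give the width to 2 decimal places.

125.89°

Sort the longitudes: -160.80°, -132.12°, -120.87°, +113.24°, +128.77°, +154.29°, +171.03°, +176.33°.
Eastward gaps between consecutive values (wrapping around): 28.68°, 11.25°, 234.11°, 15.53°, 25.52°, 16.74°, 5.30°, 22.87°.
Largest gap = 234.11° ⇒ minimal covering band is its complement: 360° − 234.11° = 125.89°.
Band runs from +113.24° eastward to -120.87°, crossing the antimeridian.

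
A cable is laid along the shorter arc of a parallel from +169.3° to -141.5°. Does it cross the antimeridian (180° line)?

Yes

Naïve |-141.5 − 169.3| = 310.8° > 180°, so the shorter arc goes the other way round — across 180°.
Signed shortest Δλ = ((-141.5 − 169.3 + 180) mod 360) − 180 = 49.2°.
Going east by 49.2° from +169.3° passes through 180° before reaching -141.5°.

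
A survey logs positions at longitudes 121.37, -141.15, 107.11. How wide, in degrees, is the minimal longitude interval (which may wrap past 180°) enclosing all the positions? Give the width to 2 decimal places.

111.74°

Sort the longitudes: -141.15°, +107.11°, +121.37°.
Eastward gaps between consecutive values (wrapping around): 248.26°, 14.26°, 97.48°.
Largest gap = 248.26° ⇒ minimal covering band is its complement: 360° − 248.26° = 111.74°.
Band runs from +107.11° eastward to -141.15°, crossing the antimeridian.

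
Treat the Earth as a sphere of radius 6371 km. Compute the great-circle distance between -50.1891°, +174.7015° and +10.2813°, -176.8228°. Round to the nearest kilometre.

Δλ = -176.8228 − 174.7015 = -351.5243°; wrapped into (−180°, 180°]: 8.4757°.
Δφ = 10.2813 − -50.1891 = 60.4704°.
a = sin²(Δφ/2) + cos φ₁ · cos φ₂ · sin²(Δλ/2) = 0.257004.
c = 2·atan2(√a, √(1−a)) = 1.06330 rad → d = 6371·c ≈ 6774.27 km.

6774 km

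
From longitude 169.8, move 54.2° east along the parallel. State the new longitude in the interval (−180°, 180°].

-136.0°

Start at +169.8°; shift +54.2° → +224.0°.
+224.0° lies outside (−180°, 180°]; subtract 360° → -136.0°.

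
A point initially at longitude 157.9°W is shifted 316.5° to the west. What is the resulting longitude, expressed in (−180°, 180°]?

114.4°W

Start at -157.9°; shift −316.5° → -474.4°.
-474.4° lies outside (−180°, 180°]; add 360° → -114.4°.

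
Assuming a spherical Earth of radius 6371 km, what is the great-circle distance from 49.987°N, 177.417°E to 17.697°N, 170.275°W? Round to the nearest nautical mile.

2028 nmi

Δλ = -170.275 − 177.417 = -347.692°; wrapped into (−180°, 180°]: 12.308°.
Δφ = 17.697 − 49.987 = -32.290°.
a = sin²(Δφ/2) + cos φ₁ · cos φ₂ · sin²(Δλ/2) = 0.084362.
c = 2·atan2(√a, √(1−a)) = 0.58940 rad → d = 6371·c ≈ 3755.04 km ≈ 2027.56 nmi.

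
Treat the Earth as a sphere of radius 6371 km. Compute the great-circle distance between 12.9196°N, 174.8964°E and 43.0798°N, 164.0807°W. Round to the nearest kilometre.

3913 km

Δλ = -164.0807 − 174.8964 = -338.9771°; wrapped into (−180°, 180°]: 21.0229°.
Δφ = 43.0798 − 12.9196 = 30.1602°.
a = sin²(Δφ/2) + cos φ₁ · cos φ₂ · sin²(Δλ/2) = 0.091381.
c = 2·atan2(√a, √(1−a)) = 0.61420 rad → d = 6371·c ≈ 3913.04 km.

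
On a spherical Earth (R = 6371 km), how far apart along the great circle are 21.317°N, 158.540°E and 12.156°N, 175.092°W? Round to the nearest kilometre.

2981 km

Δλ = -175.092 − 158.540 = -333.632°; wrapped into (−180°, 180°]: 26.368°.
Δφ = 12.156 − 21.317 = -9.161°.
a = sin²(Δφ/2) + cos φ₁ · cos φ₂ · sin²(Δλ/2) = 0.053752.
c = 2·atan2(√a, √(1−a)) = 0.46795 rad → d = 6371·c ≈ 2981.29 km.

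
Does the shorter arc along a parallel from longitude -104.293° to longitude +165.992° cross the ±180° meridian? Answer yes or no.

Naïve |165.992 − -104.293| = 270.285° > 180°, so the shorter arc goes the other way round — across 180°.
Signed shortest Δλ = ((165.992 − -104.293 + 180) mod 360) − 180 = -89.715°.
Going west by 89.715° from -104.293° passes through 180° before reaching +165.992°.

Yes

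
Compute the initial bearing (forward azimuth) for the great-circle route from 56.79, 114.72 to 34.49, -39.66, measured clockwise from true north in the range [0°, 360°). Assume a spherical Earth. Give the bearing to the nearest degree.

339°

Δλ = -39.66 − 114.72 = -154.38°.
θ = atan2( sin Δλ · cos φ₂ , cos φ₁ · sin φ₂ − sin φ₁ · cos φ₂ · cos Δλ )
  = atan2(-0.35640, 0.93195) = -20.928° → normalised to [0°, 360°): 339.072°.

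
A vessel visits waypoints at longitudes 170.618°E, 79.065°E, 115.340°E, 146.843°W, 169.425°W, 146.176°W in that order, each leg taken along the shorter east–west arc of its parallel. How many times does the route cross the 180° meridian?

Leg 1: +170.618° → +79.065°, shortest Δλ = -91.553° (west) — does not cross 180°.
Leg 2: +79.065° → +115.340°, shortest Δλ = 36.275° (east) — does not cross 180°.
Leg 3: +115.340° → -146.843°, shortest Δλ = 97.817° (east) — crosses 180°.
Leg 4: -146.843° → -169.425°, shortest Δλ = -22.582° (west) — does not cross 180°.
Leg 5: -169.425° → -146.176°, shortest Δλ = 23.249° (east) — does not cross 180°.
Total crossings: 1.

1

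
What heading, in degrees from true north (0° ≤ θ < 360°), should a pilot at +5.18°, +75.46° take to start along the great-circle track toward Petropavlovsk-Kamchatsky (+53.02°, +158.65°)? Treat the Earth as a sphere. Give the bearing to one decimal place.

Δλ = 158.65 − 75.46 = 83.19°.
θ = atan2( sin Δλ · cos φ₂ , cos φ₁ · sin φ₂ − sin φ₁ · cos φ₂ · cos Δλ )
  = atan2(0.59729, 0.78914) = 37.122° → normalised to [0°, 360°): 37.122°.

37.1°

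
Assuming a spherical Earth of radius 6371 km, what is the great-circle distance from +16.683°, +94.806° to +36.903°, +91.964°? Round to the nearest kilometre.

Δλ = 91.964 − 94.806 = -2.842°.
Δφ = 36.903 − 16.683 = 20.220°.
a = sin²(Δφ/2) + cos φ₁ · cos φ₂ · sin²(Δλ/2) = 0.031285.
c = 2·atan2(√a, √(1−a)) = 0.35562 rad → d = 6371·c ≈ 2265.66 km.

2266 km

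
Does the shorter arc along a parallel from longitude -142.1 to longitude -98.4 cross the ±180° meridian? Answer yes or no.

Signed shortest Δλ = ((-98.4 − -142.1 + 180) mod 360) − 180 = 43.7°.
Going east by 43.7° from -142.1° reaches -98.4° without touching 180°.

No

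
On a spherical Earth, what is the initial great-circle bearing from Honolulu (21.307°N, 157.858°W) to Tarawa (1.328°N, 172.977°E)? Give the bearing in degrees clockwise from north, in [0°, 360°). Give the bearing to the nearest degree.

239°

Δλ = 172.977 − -157.858 = 330.835°; wrapped into (−180°, 180°]: -29.165°.
θ = atan2( sin Δλ · cos φ₂ , cos φ₁ · sin φ₂ − sin φ₁ · cos φ₂ · cos Δλ )
  = atan2(-0.48720, -0.29562) = -121.249° → normalised to [0°, 360°): 238.751°.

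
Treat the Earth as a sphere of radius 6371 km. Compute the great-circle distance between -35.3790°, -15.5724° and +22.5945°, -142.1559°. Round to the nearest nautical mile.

7934 nmi

Δλ = -142.1559 − -15.5724 = -126.5835°.
Δφ = 22.5945 − -35.3790 = 57.9735°.
a = sin²(Δφ/2) + cos φ₁ · cos φ₂ · sin²(Δλ/2) = 0.835545.
c = 2·atan2(√a, √(1−a)) = 2.30647 rad → d = 6371·c ≈ 14694.54 km ≈ 7934.42 nmi.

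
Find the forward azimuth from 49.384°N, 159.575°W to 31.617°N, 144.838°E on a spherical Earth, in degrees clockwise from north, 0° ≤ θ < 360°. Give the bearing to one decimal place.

Δλ = 144.838 − -159.575 = 304.413°; wrapped into (−180°, 180°]: -55.587°.
θ = atan2( sin Δλ · cos φ₂ , cos φ₁ · sin φ₂ − sin φ₁ · cos φ₂ · cos Δλ )
  = atan2(-0.70253, -0.02405) = -91.961° → normalised to [0°, 360°): 268.039°.

268.0°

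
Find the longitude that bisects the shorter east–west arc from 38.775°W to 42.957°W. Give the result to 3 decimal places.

Signed shortest Δλ from -38.775° to -42.957° is -4.182°.
Midpoint longitude = -38.775° + (-4.182°)/2 = -38.775° − 2.091° = -40.866°.

40.866°W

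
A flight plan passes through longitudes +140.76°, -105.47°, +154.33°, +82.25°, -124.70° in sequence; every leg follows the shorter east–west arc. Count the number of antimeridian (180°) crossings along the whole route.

3

Leg 1: +140.76° → -105.47°, shortest Δλ = 113.77° (east) — crosses 180°.
Leg 2: -105.47° → +154.33°, shortest Δλ = -100.2° (west) — crosses 180°.
Leg 3: +154.33° → +82.25°, shortest Δλ = -72.08° (west) — does not cross 180°.
Leg 4: +82.25° → -124.70°, shortest Δλ = 153.05° (east) — crosses 180°.
Total crossings: 3.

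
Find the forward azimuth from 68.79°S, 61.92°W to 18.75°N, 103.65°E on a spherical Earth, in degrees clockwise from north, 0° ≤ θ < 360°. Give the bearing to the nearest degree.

162°

Δλ = 103.65 − -61.92 = 165.57°.
θ = atan2( sin Δλ · cos φ₂ , cos φ₁ · sin φ₂ − sin φ₁ · cos φ₂ · cos Δλ )
  = atan2(0.23597, -0.73864) = 162.283° → normalised to [0°, 360°): 162.283°.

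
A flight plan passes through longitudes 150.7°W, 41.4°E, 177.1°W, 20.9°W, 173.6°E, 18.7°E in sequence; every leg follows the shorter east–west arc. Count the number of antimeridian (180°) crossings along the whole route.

3

Leg 1: -150.7° → +41.4°, shortest Δλ = -167.9° (west) — crosses 180°.
Leg 2: +41.4° → -177.1°, shortest Δλ = 141.5° (east) — crosses 180°.
Leg 3: -177.1° → -20.9°, shortest Δλ = 156.2° (east) — does not cross 180°.
Leg 4: -20.9° → +173.6°, shortest Δλ = -165.5° (west) — crosses 180°.
Leg 5: +173.6° → +18.7°, shortest Δλ = -154.9° (west) — does not cross 180°.
Total crossings: 3.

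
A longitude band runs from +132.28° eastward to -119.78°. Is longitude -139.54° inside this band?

Band width going east from +132.28° to -119.78°: ((-119.78 − 132.28) mod 360) = 107.94°.
Offset of -139.54° east of the west edge: ((-139.54 − 132.28) mod 360) = 88.18°.
88.18° ≤ 107.94° ⇒ inside.

Yes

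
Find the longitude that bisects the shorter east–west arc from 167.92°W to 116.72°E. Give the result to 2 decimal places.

154.40°E

Signed shortest Δλ from -167.92° to +116.72° is -75.36°.
Midpoint longitude = -167.92° + (-75.36°)/2 = -167.92° − 37.68° = -205.60°.
Normalise into (−180°, 180°]: +154.40°.
(The naïve average (-167.92 + +116.72)/2 = -25.6° is on the wrong side of the globe.)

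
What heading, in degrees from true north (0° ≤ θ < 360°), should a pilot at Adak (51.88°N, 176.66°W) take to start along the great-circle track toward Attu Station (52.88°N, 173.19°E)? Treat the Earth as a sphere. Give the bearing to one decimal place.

Δλ = 173.19 − -176.66 = 349.85°; wrapped into (−180°, 180°]: -10.15°.
θ = atan2( sin Δλ · cos φ₂ , cos φ₁ · sin φ₂ − sin φ₁ · cos φ₂ · cos Δλ )
  = atan2(-0.10635, 0.02488) = -76.831° → normalised to [0°, 360°): 283.169°.

283.2°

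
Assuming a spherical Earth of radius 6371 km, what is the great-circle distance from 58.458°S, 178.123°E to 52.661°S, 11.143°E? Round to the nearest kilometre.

Δλ = 11.143 − 178.123 = -166.980°.
Δφ = -52.661 − -58.458 = 5.797°.
a = sin²(Δφ/2) + cos φ₁ · cos φ₂ · sin²(Δλ/2) = 0.315768.
c = 2·atan2(√a, √(1−a)) = 1.19344 rad → d = 6371·c ≈ 7603.41 km.

7603 km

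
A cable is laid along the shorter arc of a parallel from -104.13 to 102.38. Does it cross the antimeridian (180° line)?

Naïve |102.38 − -104.13| = 206.51° > 180°, so the shorter arc goes the other way round — across 180°.
Signed shortest Δλ = ((102.38 − -104.13 + 180) mod 360) − 180 = -153.49°.
Going west by 153.49° from -104.13° passes through 180° before reaching +102.38°.

Yes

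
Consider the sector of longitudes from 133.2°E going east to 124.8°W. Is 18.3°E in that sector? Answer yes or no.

No

Band width going east from +133.2° to -124.8°: ((-124.8 − 133.2) mod 360) = 102.0°.
Offset of +18.3° east of the west edge: ((18.3 − 133.2) mod 360) = 245.1°.
245.1° > 102.0° ⇒ outside.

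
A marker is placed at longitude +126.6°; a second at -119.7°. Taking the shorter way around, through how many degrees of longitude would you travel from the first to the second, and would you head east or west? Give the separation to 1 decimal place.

Raw difference: -119.7 − 126.6 = -246.3°.
Normalise into (−180°, 180°]: -246.3° + 360° = 113.7°.
Positive ⇒ the second point lies to the east; separation 113.7°.

113.7° east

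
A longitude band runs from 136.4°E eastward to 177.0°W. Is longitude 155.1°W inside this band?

Band width going east from +136.4° to -177.0°: ((-177.0 − 136.4) mod 360) = 46.6°.
Offset of -155.1° east of the west edge: ((-155.1 − 136.4) mod 360) = 68.5°.
68.5° > 46.6° ⇒ outside.

No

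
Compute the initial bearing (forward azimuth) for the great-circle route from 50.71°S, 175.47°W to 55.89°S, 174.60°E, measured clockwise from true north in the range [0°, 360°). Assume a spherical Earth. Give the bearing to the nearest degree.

Δλ = 174.60 − -175.47 = 350.07°; wrapped into (−180°, 180°]: -9.93°.
θ = atan2( sin Δλ · cos φ₂ , cos φ₁ · sin φ₂ − sin φ₁ · cos φ₂ · cos Δλ )
  = atan2(-0.09670, -0.09679) = -135.024° → normalised to [0°, 360°): 224.976°.

225°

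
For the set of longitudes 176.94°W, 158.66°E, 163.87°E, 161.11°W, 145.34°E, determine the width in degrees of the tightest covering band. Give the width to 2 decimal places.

53.55°

Sort the longitudes: -176.94°, -161.11°, +145.34°, +158.66°, +163.87°.
Eastward gaps between consecutive values (wrapping around): 15.83°, 306.45°, 13.32°, 5.21°, 19.19°.
Largest gap = 306.45° ⇒ minimal covering band is its complement: 360° − 306.45° = 53.55°.
Band runs from +145.34° eastward to -161.11°, crossing the antimeridian.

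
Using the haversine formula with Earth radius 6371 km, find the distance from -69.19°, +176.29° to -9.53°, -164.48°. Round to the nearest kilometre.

6777 km

Δλ = -164.48 − 176.29 = -340.77°; wrapped into (−180°, 180°]: 19.23°.
Δφ = -9.53 − -69.19 = 59.66°.
a = sin²(Δφ/2) + cos φ₁ · cos φ₂ · sin²(Δλ/2) = 0.257209.
c = 2·atan2(√a, √(1−a)) = 1.06377 rad → d = 6371·c ≈ 6777.27 km.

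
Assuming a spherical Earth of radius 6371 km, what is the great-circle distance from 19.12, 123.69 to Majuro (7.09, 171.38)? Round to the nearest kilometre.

Δλ = 171.38 − 123.69 = 47.69°.
Δφ = 7.09 − 19.12 = -12.03°.
a = sin²(Δφ/2) + cos φ₁ · cos φ₂ · sin²(Δλ/2) = 0.164214.
c = 2·atan2(√a, √(1−a)) = 0.83447 rad → d = 6371·c ≈ 5316.39 km.

5316 km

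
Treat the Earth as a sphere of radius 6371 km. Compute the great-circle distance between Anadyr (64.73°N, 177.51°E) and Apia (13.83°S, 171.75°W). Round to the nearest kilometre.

8783 km

Δλ = -171.75 − 177.51 = -349.26°; wrapped into (−180°, 180°]: 10.74°.
Δφ = -13.83 − 64.73 = -78.56°.
a = sin²(Δφ/2) + cos φ₁ · cos φ₂ · sin²(Δλ/2) = 0.404460.
c = 2·atan2(√a, √(1−a)) = 1.37853 rad → d = 6371·c ≈ 8782.64 km.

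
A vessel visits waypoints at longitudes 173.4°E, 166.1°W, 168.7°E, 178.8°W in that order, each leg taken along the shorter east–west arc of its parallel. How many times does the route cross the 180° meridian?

3

Leg 1: +173.4° → -166.1°, shortest Δλ = 20.5° (east) — crosses 180°.
Leg 2: -166.1° → +168.7°, shortest Δλ = -25.2° (west) — crosses 180°.
Leg 3: +168.7° → -178.8°, shortest Δλ = 12.5° (east) — crosses 180°.
Total crossings: 3.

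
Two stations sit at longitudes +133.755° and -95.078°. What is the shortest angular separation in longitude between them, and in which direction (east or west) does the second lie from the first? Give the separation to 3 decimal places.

Raw difference: -95.078 − 133.755 = -228.833°.
Normalise into (−180°, 180°]: -228.833° + 360° = 131.167°.
Positive ⇒ the second point lies to the east; separation 131.167°.

131.167° east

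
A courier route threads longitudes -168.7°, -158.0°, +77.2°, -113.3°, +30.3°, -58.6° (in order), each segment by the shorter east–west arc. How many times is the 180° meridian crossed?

2

Leg 1: -168.7° → -158.0°, shortest Δλ = 10.7° (east) — does not cross 180°.
Leg 2: -158.0° → +77.2°, shortest Δλ = -124.8° (west) — crosses 180°.
Leg 3: +77.2° → -113.3°, shortest Δλ = 169.5° (east) — crosses 180°.
Leg 4: -113.3° → +30.3°, shortest Δλ = 143.6° (east) — does not cross 180°.
Leg 5: +30.3° → -58.6°, shortest Δλ = -88.9° (west) — does not cross 180°.
Total crossings: 2.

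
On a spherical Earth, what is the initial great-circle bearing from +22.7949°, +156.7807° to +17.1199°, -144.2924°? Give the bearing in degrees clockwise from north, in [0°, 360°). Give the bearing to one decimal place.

84.4°

Δλ = -144.2924 − 156.7807 = -301.0731°; wrapped into (−180°, 180°]: 58.9269°.
θ = atan2( sin Δλ · cos φ₂ , cos φ₁ · sin φ₂ − sin φ₁ · cos φ₂ · cos Δλ )
  = atan2(0.81856, 0.08027) = 84.399° → normalised to [0°, 360°): 84.399°.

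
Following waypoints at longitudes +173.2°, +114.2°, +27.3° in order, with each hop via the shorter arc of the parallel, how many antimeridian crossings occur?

0

Leg 1: +173.2° → +114.2°, shortest Δλ = -59.0° (west) — does not cross 180°.
Leg 2: +114.2° → +27.3°, shortest Δλ = -86.9° (west) — does not cross 180°.
Total crossings: 0.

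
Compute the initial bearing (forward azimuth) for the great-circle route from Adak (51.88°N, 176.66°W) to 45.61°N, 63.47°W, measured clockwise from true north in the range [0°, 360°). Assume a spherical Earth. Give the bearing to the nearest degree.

Δλ = -63.47 − -176.66 = 113.19°.
θ = atan2( sin Δλ · cos φ₂ , cos φ₁ · sin φ₂ − sin φ₁ · cos φ₂ · cos Δλ )
  = atan2(0.64302, 0.65784) = 44.347° → normalised to [0°, 360°): 44.347°.

44°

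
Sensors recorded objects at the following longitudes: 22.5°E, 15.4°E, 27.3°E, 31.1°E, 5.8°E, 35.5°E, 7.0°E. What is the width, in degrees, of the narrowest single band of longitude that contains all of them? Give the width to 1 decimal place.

29.7°

Sort the longitudes: +5.8°, +7.0°, +15.4°, +22.5°, +27.3°, +31.1°, +35.5°.
Eastward gaps between consecutive values (wrapping around): 1.2°, 8.4°, 7.1°, 4.8°, 3.8°, 4.4°, 330.3°.
Largest gap = 330.3° ⇒ minimal covering band is its complement: 360° − 330.3° = 29.7°.
Band runs from +5.8° eastward to +35.5°.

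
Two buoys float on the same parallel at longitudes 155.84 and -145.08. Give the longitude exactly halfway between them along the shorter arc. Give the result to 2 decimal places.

Signed shortest Δλ from +155.84° to -145.08° is +59.08°.
Midpoint longitude = +155.84° + (+59.08°)/2 = +155.84° + 29.54° = +185.38°.
Normalise into (−180°, 180°]: -174.62°.
(The naïve average (+155.84 + -145.08)/2 = 5.38° is on the wrong side of the globe.)

-174.62°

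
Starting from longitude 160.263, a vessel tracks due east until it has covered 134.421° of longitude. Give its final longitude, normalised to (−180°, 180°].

Start at +160.263°; shift +134.421° → +294.684°.
+294.684° lies outside (−180°, 180°]; subtract 360° → -65.316°.

-65.316°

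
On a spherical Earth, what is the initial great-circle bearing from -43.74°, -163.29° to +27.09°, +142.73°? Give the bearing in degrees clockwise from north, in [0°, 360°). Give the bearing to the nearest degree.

314°

Δλ = 142.73 − -163.29 = 306.02°; wrapped into (−180°, 180°]: -53.98°.
θ = atan2( sin Δλ · cos φ₂ , cos φ₁ · sin φ₂ − sin φ₁ · cos φ₂ · cos Δλ )
  = atan2(-0.72008, 0.69099) = -46.181° → normalised to [0°, 360°): 313.819°.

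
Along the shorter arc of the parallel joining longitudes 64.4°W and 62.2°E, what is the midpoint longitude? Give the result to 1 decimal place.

1.1°W

Signed shortest Δλ from -64.4° to +62.2° is +126.6°.
Midpoint longitude = -64.4° + (+126.6°)/2 = -64.4° + 63.3° = -1.1°.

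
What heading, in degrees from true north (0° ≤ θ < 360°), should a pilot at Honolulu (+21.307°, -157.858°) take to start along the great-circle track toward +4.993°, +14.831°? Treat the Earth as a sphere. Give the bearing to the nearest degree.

Δλ = 14.831 − -157.858 = 172.689°.
θ = atan2( sin Δλ · cos φ₂ , cos φ₁ · sin φ₂ − sin φ₁ · cos φ₂ · cos Δλ )
  = atan2(0.12677, 0.44013) = 16.068° → normalised to [0°, 360°): 16.068°.

16°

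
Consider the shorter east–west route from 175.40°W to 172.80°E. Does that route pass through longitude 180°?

Yes

Naïve |172.80 − -175.40| = 348.2° > 180°, so the shorter arc goes the other way round — across 180°.
Signed shortest Δλ = ((172.80 − -175.40 + 180) mod 360) − 180 = -11.8°.
Going west by 11.8° from -175.40° passes through 180° before reaching +172.80°.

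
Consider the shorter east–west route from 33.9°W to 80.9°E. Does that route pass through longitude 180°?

Signed shortest Δλ = ((80.9 − -33.9 + 180) mod 360) − 180 = 114.8°.
Going east by 114.8° from -33.9° reaches +80.9° without touching 180°.

No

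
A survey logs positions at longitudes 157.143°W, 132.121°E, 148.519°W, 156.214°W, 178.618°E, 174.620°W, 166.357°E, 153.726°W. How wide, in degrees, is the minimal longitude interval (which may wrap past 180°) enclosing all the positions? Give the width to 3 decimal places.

Sort the longitudes: -174.620°, -157.143°, -156.214°, -153.726°, -148.519°, +132.121°, +166.357°, +178.618°.
Eastward gaps between consecutive values (wrapping around): 17.477°, 0.929°, 2.488°, 5.207°, 280.640°, 34.236°, 12.261°, 6.762°.
Largest gap = 280.640° ⇒ minimal covering band is its complement: 360° − 280.640° = 79.360°.
Band runs from +132.121° eastward to -148.519°, crossing the antimeridian.

79.360°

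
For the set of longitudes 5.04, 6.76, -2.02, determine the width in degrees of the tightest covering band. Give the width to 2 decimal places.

Sort the longitudes: -2.02°, +5.04°, +6.76°.
Eastward gaps between consecutive values (wrapping around): 7.06°, 1.72°, 351.22°.
Largest gap = 351.22° ⇒ minimal covering band is its complement: 360° − 351.22° = 8.78°.
Band runs from -2.02° eastward to +6.76°.

8.78°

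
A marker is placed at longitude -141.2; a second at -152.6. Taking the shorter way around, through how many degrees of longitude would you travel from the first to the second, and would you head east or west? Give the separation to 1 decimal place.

Raw difference: -152.6 − -141.2 = -11.4°.
Normalise into (−180°, 180°]: -11.4° stays -11.4°.
Negative ⇒ the second point lies to the west; separation 11.4°.

11.4° west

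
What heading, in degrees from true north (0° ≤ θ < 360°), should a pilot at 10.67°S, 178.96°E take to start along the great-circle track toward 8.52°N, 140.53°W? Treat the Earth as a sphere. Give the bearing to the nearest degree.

66°

Δλ = -140.53 − 178.96 = -319.49°; wrapped into (−180°, 180°]: 40.51°.
θ = atan2( sin Δλ · cos φ₂ , cos φ₁ · sin φ₂ − sin φ₁ · cos φ₂ · cos Δλ )
  = atan2(0.64241, 0.28481) = 66.090° → normalised to [0°, 360°): 66.090°.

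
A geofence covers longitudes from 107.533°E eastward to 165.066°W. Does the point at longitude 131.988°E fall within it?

Band width going east from +107.533° to -165.066°: ((-165.066 − 107.533) mod 360) = 87.401°.
Offset of +131.988° east of the west edge: ((131.988 − 107.533) mod 360) = 24.455°.
24.455° ≤ 87.401° ⇒ inside.

Yes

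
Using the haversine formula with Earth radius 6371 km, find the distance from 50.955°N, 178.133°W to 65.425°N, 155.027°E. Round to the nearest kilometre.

Δλ = 155.027 − -178.133 = 333.160°; wrapped into (−180°, 180°]: -26.840°.
Δφ = 65.425 − 50.955 = 14.470°.
a = sin²(Δφ/2) + cos φ₁ · cos φ₂ · sin²(Δλ/2) = 0.029972.
c = 2·atan2(√a, √(1−a)) = 0.34800 rad → d = 6371·c ≈ 2217.12 km.

2217 km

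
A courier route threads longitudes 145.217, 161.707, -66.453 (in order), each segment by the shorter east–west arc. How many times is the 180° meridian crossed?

1

Leg 1: +145.217° → +161.707°, shortest Δλ = 16.49° (east) — does not cross 180°.
Leg 2: +161.707° → -66.453°, shortest Δλ = 131.84° (east) — crosses 180°.
Total crossings: 1.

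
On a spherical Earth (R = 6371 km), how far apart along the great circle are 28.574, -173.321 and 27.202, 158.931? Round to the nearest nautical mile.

1472 nmi

Δλ = 158.931 − -173.321 = 332.252°; wrapped into (−180°, 180°]: -27.748°.
Δφ = 27.202 − 28.574 = -1.372°.
a = sin²(Δφ/2) + cos φ₁ · cos φ₂ · sin²(Δλ/2) = 0.045053.
c = 2·atan2(√a, √(1−a)) = 0.42777 rad → d = 6371·c ≈ 2725.32 km ≈ 1471.56 nmi.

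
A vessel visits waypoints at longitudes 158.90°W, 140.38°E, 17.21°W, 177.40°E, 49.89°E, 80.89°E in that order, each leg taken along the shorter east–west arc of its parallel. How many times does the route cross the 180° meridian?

2

Leg 1: -158.90° → +140.38°, shortest Δλ = -60.72° (west) — crosses 180°.
Leg 2: +140.38° → -17.21°, shortest Δλ = -157.59° (west) — does not cross 180°.
Leg 3: -17.21° → +177.40°, shortest Δλ = -165.39° (west) — crosses 180°.
Leg 4: +177.40° → +49.89°, shortest Δλ = -127.51° (west) — does not cross 180°.
Leg 5: +49.89° → +80.89°, shortest Δλ = 31.0° (east) — does not cross 180°.
Total crossings: 2.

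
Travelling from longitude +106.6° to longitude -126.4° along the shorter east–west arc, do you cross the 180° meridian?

Naïve |-126.4 − 106.6| = 233.0° > 180°, so the shorter arc goes the other way round — across 180°.
Signed shortest Δλ = ((-126.4 − 106.6 + 180) mod 360) − 180 = 127.0°.
Going east by 127.0° from +106.6° passes through 180° before reaching -126.4°.

Yes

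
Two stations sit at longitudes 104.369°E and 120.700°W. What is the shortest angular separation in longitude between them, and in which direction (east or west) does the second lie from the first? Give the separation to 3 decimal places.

134.931° east

Raw difference: -120.700 − 104.369 = -225.069°.
Normalise into (−180°, 180°]: -225.069° + 360° = 134.931°.
Positive ⇒ the second point lies to the east; separation 134.931°.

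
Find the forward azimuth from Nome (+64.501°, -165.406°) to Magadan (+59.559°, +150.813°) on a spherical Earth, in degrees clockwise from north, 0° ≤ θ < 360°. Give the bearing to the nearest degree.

Δλ = 150.813 − -165.406 = 316.219°; wrapped into (−180°, 180°]: -43.781°.
θ = atan2( sin Δλ · cos φ₂ , cos φ₁ · sin φ₂ − sin φ₁ · cos φ₂ · cos Δλ )
  = atan2(-0.35055, 0.04099) = -83.331° → normalised to [0°, 360°): 276.669°.

277°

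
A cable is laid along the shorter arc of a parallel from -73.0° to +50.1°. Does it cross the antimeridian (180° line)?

Signed shortest Δλ = ((50.1 − -73.0 + 180) mod 360) − 180 = 123.1°.
Going east by 123.1° from -73.0° reaches +50.1° without touching 180°.

No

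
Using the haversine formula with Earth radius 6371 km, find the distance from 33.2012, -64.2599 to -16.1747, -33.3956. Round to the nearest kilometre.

Δλ = -33.3956 − -64.2599 = 30.8643°.
Δφ = -16.1747 − 33.2012 = -49.3759°.
a = sin²(Δφ/2) + cos φ₁ · cos φ₂ · sin²(Δλ/2) = 0.231356.
c = 2·atan2(√a, √(1−a)) = 1.00358 rad → d = 6371·c ≈ 6393.80 km.

6394 km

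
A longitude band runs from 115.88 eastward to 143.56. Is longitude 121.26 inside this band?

Yes

Band width going east from +115.88° to +143.56°: ((143.56 − 115.88) mod 360) = 27.68°.
Offset of +121.26° east of the west edge: ((121.26 − 115.88) mod 360) = 5.38°.
5.38° ≤ 27.68° ⇒ inside.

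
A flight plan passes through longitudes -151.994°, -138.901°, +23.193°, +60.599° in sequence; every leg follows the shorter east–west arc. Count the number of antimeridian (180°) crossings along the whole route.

Leg 1: -151.994° → -138.901°, shortest Δλ = 13.093° (east) — does not cross 180°.
Leg 2: -138.901° → +23.193°, shortest Δλ = 162.094° (east) — does not cross 180°.
Leg 3: +23.193° → +60.599°, shortest Δλ = 37.406° (east) — does not cross 180°.
Total crossings: 0.

0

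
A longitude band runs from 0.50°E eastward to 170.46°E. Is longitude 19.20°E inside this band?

Yes

Band width going east from +0.50° to +170.46°: ((170.46 − 0.50) mod 360) = 169.96°.
Offset of +19.20° east of the west edge: ((19.20 − 0.50) mod 360) = 18.70°.
18.70° ≤ 169.96° ⇒ inside.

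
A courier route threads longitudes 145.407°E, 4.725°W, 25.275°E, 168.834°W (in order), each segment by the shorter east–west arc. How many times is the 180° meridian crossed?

1

Leg 1: +145.407° → -4.725°, shortest Δλ = -150.132° (west) — does not cross 180°.
Leg 2: -4.725° → +25.275°, shortest Δλ = 30.0° (east) — does not cross 180°.
Leg 3: +25.275° → -168.834°, shortest Δλ = 165.891° (east) — crosses 180°.
Total crossings: 1.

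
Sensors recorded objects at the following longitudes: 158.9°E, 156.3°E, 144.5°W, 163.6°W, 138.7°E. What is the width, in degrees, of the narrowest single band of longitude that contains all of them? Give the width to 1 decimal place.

76.8°

Sort the longitudes: -163.6°, -144.5°, +138.7°, +156.3°, +158.9°.
Eastward gaps between consecutive values (wrapping around): 19.1°, 283.2°, 17.6°, 2.6°, 37.5°.
Largest gap = 283.2° ⇒ minimal covering band is its complement: 360° − 283.2° = 76.8°.
Band runs from +138.7° eastward to -144.5°, crossing the antimeridian.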